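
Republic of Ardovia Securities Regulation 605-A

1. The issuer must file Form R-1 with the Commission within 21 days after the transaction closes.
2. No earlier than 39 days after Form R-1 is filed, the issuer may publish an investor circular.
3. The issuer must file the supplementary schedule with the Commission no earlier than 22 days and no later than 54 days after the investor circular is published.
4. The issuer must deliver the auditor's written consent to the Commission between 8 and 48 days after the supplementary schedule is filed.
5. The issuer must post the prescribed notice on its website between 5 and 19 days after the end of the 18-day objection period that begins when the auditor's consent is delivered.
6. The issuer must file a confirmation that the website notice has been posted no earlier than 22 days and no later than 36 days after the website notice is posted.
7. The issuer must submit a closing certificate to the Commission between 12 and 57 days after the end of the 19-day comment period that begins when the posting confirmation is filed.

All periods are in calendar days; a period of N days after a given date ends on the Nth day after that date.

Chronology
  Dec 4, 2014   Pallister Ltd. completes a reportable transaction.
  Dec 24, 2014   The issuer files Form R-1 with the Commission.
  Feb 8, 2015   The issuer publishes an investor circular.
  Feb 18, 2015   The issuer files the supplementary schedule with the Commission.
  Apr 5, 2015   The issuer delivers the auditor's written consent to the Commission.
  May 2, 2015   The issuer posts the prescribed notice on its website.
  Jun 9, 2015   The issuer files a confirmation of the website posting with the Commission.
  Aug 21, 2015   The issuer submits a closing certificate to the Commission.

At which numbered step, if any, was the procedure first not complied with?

(1) due by Dec 4, 2014 + 21 days = Dec 25, 2014; done Dec 24, 2014 — timely.
(2) permitted from Dec 24, 2014 + 39 days = Feb 1, 2015 onward; done Feb 8, 2015, after the minimum wait.
(3) the permitted window runs from Feb 8, 2015 + 22 = Mar 2, 2015 to Feb 8, 2015 + 54 = Apr 3, 2015; Feb 18, 2015 is 12 days too early.

Step 3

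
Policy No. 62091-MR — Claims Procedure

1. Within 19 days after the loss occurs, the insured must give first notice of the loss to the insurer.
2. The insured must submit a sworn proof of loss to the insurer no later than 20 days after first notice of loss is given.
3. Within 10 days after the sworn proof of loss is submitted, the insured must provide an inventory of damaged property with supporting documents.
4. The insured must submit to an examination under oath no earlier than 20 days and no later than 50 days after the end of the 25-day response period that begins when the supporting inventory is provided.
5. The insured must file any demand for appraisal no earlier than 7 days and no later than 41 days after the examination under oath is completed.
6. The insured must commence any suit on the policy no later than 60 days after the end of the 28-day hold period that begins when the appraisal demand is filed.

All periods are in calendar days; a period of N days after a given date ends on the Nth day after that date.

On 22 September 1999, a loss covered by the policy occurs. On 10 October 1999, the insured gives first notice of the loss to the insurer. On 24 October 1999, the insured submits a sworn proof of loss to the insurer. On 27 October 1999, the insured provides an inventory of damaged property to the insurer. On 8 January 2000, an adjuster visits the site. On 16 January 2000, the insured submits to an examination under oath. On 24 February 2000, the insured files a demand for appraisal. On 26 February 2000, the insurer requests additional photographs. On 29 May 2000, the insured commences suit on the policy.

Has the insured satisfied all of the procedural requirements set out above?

(1) due by 22 September 1999 + 19 days = 11 October 1999; 10 October 1999 is within that limit.
(2) due by 10 October 1999 + 20 days = 30 October 1999; done 24 October 1999 — timely.
(3) due by 24 October 1999 + 10 days = 3 November 1999; 27 October 1999 is within that limit.
(4) the permitted window runs from 21 November 1999 + 20 = 11 December 1999 to 21 November 1999 + 50 = 10 January 2000; 16 January 2000 is 6 days past the end of the window.
The analysis stops there.

No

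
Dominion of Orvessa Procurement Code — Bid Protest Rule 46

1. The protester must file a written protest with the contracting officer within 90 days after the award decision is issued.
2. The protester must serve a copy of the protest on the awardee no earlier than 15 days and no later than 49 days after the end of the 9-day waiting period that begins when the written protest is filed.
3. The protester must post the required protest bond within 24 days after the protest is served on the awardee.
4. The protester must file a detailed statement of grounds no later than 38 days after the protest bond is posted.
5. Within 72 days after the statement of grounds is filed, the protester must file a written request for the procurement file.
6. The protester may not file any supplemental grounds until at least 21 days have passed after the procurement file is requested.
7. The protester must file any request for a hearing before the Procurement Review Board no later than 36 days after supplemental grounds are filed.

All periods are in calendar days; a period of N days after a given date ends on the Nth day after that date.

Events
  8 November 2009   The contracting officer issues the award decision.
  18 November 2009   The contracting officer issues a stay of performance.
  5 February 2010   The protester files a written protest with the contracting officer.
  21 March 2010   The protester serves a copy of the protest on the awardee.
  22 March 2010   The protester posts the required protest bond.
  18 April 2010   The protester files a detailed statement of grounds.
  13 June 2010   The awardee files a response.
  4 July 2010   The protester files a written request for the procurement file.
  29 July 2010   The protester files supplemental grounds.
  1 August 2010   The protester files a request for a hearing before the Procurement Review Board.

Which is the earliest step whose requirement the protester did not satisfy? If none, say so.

Step 5

Step 1: 90 days after 8 November 2009 (when the award decision is issued) is 6 February 2010; completed 5 February 2010, before the deadline.
Step 2: the window is 15–49 days after 14 February 2010 (end of the 9-day waiting period, which began when the written protest is filed on 5 February 2010), so 1 March 2010 through 4 April 2010; done 21 March 2010 — within the window.
Step 3: 24 days after 21 March 2010 (when the protest is served on the awardee) is 14 April 2010; done 22 March 2010 — timely.
Step 4: 38 days after 22 March 2010 (when the protest bond is posted) is 29 April 2010; done 18 April 2010 — timely.
Step 5: 72 days after 18 April 2010 (when the statement of grounds is filed) is 29 June 2010; done 4 July 2010 — 5 days late.
That is the first point of non-compliance.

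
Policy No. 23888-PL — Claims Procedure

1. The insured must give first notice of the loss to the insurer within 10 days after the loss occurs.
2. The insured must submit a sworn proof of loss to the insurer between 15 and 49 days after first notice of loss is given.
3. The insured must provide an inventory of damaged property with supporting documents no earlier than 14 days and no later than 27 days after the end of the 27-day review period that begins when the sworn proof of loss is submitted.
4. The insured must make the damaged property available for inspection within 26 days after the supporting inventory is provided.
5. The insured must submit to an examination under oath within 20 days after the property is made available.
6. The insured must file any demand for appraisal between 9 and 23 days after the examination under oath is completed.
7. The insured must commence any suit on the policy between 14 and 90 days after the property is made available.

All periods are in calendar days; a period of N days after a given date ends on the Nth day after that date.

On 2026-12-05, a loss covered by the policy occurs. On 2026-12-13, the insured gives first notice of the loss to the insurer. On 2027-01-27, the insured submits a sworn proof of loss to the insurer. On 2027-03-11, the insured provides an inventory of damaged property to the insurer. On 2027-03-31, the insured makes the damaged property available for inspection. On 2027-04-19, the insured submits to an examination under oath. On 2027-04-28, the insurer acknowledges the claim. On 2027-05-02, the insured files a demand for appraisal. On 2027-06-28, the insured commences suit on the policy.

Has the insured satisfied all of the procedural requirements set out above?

Yes

(1) due by 2026-12-05 + 10 days = 2026-12-15; completed 2026-12-13, before the deadline.
(2) the permitted window runs from 2026-12-13 + 15 = 2026-12-28 to 2026-12-13 + 49 = 2027-01-31; done 2027-01-27 — within the window.
(3) the permitted window runs from 2027-02-23 + 14 = 2027-03-09 to 2027-02-23 + 27 = 2027-03-22; 2027-03-11 falls inside that range.
(4) due by 2027-03-11 + 26 days = 2027-04-06; completed 2027-03-31, before the deadline.
(5) due by 2027-03-31 + 20 days = 2027-04-20; 2027-04-19 is within that limit.
(6) the permitted window runs from 2027-04-19 + 9 = 2027-04-28 to 2027-04-19 + 23 = 2027-05-12; 2027-05-02 falls inside that range.
(7) the permitted window runs from 2027-03-31 + 14 = 2027-04-14 to 2027-03-31 + 90 = 2027-06-29; done 2027-06-28, which is between those dates.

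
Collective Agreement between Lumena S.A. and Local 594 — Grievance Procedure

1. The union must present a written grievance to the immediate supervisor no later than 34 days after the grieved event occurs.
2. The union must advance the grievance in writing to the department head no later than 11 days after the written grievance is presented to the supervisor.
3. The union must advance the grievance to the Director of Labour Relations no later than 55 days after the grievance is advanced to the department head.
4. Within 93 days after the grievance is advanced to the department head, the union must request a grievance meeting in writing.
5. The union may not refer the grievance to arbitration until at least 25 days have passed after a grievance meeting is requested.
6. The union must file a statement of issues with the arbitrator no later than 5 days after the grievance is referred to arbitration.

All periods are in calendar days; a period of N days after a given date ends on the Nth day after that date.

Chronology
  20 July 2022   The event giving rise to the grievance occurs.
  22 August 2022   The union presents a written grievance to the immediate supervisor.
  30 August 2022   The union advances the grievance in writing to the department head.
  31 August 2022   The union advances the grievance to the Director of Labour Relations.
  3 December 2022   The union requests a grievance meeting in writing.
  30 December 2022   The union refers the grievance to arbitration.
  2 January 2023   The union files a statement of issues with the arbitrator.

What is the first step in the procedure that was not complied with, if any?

(1) due by 20 July 2022 + 34 days = 23 August 2022; 22 August 2022 is within that limit.
(2) due by 22 August 2022 + 11 days = 2 September 2022; completed 30 August 2022, before the deadline.
(3) due by 30 August 2022 + 55 days = 24 October 2022; done 31 August 2022 — timely.
(4) due by 30 August 2022 + 93 days = 1 December 2022; done 3 December 2022 — 2 days late.

Step 4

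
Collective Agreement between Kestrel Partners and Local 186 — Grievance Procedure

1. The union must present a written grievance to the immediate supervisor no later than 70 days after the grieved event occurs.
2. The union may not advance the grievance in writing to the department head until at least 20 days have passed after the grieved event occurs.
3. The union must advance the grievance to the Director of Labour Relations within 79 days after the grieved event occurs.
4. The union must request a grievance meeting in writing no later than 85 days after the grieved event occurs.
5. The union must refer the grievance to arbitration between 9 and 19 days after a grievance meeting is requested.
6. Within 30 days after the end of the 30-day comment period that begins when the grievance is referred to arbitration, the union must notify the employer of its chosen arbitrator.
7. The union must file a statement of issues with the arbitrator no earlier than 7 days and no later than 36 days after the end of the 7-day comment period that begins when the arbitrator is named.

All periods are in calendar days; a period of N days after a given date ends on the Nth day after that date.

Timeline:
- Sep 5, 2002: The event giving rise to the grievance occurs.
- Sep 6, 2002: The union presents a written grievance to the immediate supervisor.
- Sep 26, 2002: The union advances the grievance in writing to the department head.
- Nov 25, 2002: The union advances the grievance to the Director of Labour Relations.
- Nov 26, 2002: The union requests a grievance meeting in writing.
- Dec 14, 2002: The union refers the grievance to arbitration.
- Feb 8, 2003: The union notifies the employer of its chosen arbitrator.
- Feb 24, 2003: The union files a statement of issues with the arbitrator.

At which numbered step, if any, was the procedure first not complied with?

Step 3

(1) due by Sep 5, 2002 + 70 days = Nov 14, 2002; done Sep 6, 2002 — timely.
(2) permitted from Sep 5, 2002 + 20 days = Sep 25, 2002 onward; done Sep 26, 2002 — permitted.
(3) due by Sep 5, 2002 + 79 days = Nov 23, 2002; Nov 25, 2002 misses that deadline by 2 days.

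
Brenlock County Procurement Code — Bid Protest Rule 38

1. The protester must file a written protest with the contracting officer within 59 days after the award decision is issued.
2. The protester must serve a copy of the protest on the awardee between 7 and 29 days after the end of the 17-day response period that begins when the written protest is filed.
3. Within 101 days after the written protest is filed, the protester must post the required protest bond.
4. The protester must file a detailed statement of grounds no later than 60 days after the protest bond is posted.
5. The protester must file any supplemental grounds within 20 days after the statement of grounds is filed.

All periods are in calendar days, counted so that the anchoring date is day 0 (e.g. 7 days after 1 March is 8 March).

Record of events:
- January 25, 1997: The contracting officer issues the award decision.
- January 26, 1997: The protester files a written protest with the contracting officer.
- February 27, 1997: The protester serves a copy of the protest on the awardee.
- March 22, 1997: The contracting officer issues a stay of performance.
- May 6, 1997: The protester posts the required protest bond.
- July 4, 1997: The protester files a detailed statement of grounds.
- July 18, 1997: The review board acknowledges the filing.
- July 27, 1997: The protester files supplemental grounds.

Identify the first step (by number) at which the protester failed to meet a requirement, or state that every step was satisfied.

(1) due by January 25, 1997 + 59 days = March 25, 1997; done January 26, 1997 — timely.
(2) the permitted window runs from February 12, 1997 + 7 = February 19, 1997 to February 12, 1997 + 29 = March 13, 1997; done February 27, 1997, which is between those dates.
(3) due by January 26, 1997 + 101 days = May 7, 1997; done May 6, 1997 — timely.
(4) due by May 6, 1997 + 60 days = July 5, 1997; July 4, 1997 is within that limit.
(5) due by July 4, 1997 + 20 days = July 24, 1997; July 27, 1997 misses that deadline by 3 days.
The analysis stops there.

Step 5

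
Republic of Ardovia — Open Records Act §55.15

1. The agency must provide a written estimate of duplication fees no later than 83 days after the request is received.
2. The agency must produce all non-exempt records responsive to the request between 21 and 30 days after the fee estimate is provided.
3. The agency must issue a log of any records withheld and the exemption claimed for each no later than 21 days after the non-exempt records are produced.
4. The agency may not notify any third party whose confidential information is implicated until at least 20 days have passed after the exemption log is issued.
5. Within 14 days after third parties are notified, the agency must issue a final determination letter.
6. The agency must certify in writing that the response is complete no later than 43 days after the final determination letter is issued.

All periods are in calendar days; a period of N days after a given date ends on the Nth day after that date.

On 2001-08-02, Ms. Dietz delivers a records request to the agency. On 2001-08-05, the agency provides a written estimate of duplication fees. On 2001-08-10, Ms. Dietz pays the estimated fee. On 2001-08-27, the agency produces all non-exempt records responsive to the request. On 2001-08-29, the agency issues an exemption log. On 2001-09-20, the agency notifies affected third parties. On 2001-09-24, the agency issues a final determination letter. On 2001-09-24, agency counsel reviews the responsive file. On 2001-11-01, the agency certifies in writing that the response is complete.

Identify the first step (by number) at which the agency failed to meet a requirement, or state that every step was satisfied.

Step 1: 83 days after 2001-08-02 (when the request is received) is 2001-10-24; completed 2001-08-05, before the deadline.
Step 2: the window is 21–30 days after 2001-08-05 (when the fee estimate is provided), so 2001-08-26 through 2001-09-04; 2001-08-27 falls inside that range.
Step 3: 21 days after 2001-08-27 (when the non-exempt records are produced) is 2001-09-17; 2001-08-29 is within that limit.
Step 4: the earliest permitted date is 20 days after 2001-08-29 (when the exemption log is issued), i.e. 2001-09-18; done 2001-09-20, after the minimum wait.
Step 5: 14 days after 2001-09-20 (when third parties are notified) is 2001-10-04; completed 2001-09-24, before the deadline.
Step 6: 43 days after 2001-09-24 (when the final determination letter is issued) is 2001-11-06; done 2001-11-01 — timely.

None — every step was satisfied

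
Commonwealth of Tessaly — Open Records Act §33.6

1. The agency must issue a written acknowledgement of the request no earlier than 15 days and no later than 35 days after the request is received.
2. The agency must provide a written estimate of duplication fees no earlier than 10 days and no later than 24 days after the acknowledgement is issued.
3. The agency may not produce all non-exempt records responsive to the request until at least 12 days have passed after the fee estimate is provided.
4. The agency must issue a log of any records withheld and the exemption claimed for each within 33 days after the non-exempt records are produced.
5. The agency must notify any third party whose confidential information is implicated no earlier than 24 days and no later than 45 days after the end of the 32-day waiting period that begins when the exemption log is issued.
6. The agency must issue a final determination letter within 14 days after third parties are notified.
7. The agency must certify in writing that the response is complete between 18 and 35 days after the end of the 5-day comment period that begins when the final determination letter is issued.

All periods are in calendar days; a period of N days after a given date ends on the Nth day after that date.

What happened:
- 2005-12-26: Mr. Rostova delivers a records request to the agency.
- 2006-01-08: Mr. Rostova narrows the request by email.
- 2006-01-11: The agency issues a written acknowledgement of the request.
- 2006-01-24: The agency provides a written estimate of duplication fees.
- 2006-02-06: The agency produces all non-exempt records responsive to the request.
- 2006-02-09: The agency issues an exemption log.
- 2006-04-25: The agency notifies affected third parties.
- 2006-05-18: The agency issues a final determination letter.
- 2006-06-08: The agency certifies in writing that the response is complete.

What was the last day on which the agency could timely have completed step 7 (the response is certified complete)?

2006-06-27

The final determination letter is issued on 2006-05-18; the 5-day comment period therefore ends 2006-05-23, and step 7 runs from that date. The window is 18–35 days after 2006-05-23; it closes on 2006-06-27.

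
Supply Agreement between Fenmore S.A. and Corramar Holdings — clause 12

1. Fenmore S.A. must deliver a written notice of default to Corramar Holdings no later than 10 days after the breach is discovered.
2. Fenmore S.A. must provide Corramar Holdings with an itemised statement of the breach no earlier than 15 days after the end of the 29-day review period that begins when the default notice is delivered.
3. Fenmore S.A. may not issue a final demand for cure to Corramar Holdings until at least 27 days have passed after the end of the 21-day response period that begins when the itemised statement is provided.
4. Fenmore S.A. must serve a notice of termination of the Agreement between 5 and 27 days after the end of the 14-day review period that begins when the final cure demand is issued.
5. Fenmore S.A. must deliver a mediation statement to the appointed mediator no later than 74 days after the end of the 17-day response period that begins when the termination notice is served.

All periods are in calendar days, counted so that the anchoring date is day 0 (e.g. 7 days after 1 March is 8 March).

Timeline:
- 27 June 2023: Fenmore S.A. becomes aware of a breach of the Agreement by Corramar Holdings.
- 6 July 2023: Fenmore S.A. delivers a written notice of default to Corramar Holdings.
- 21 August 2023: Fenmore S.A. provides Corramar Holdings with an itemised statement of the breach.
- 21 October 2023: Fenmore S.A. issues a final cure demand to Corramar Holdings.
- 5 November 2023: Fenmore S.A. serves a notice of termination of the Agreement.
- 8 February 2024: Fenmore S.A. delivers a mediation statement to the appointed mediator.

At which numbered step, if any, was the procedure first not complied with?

Step 4

(1) due by 27 June 2023 + 10 days = 7 July 2023; done 6 July 2023 — timely.
(2) permitted from 4 August 2023 + 15 days = 19 August 2023 onward; 21 August 2023 is on or after that date.
(3) permitted from 11 September 2023 + 27 days = 8 October 2023 onward; done 21 October 2023 — permitted.
(4) the permitted window runs from 4 November 2023 + 5 = 9 November 2023 to 4 November 2023 + 27 = 1 December 2023; done 5 November 2023 — 4 days before the window opened.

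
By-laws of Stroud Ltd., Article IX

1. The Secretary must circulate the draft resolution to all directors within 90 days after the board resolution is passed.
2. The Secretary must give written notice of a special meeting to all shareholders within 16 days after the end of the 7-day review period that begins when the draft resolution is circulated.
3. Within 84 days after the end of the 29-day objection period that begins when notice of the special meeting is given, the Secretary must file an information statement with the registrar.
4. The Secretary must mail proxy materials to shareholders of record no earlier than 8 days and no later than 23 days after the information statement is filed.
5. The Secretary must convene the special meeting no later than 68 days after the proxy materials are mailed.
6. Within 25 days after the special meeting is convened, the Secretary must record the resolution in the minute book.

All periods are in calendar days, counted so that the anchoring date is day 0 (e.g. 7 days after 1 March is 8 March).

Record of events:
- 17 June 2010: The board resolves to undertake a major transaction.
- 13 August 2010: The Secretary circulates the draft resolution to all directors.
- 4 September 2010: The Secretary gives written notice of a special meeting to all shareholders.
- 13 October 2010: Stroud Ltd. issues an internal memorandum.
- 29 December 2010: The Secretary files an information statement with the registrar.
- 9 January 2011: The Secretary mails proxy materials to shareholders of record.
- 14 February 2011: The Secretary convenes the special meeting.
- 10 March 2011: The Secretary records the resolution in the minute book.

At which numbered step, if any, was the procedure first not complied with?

(1) due by 17 June 2010 + 90 days = 15 September 2010; 13 August 2010 is within that limit.
(2) due by 20 August 2010 + 16 days = 5 September 2010; 4 September 2010 is within that limit.
(3) due by 3 October 2010 + 84 days = 26 December 2010; 29 December 2010 misses that deadline by 3 days.

Step 3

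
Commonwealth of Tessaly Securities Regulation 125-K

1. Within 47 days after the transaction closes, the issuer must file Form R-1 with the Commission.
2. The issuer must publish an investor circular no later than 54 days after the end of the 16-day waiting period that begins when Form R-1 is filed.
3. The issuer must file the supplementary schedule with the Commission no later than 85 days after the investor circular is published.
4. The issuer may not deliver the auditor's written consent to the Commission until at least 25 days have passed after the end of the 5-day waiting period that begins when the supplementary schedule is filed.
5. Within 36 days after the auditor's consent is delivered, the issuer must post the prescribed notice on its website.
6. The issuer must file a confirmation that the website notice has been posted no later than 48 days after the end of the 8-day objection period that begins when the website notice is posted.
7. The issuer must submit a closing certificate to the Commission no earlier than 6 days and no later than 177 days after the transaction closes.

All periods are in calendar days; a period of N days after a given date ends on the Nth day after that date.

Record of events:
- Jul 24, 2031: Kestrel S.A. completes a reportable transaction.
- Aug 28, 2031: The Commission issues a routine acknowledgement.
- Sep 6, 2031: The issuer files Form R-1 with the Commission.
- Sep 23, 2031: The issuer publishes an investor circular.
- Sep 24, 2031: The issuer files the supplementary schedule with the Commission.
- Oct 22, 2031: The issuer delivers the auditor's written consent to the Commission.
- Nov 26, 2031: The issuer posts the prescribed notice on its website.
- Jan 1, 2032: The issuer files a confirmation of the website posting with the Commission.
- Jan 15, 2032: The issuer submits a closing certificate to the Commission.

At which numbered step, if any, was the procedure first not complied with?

Step 1: 47 days after Jul 24, 2031 (when the transaction closes) is Sep 9, 2031; completed Sep 6, 2031, before the deadline.
Step 2: 54 days after Sep 22, 2031 (end of the 16-day waiting period, which began when Form R-1 is filed on Sep 6, 2031) is Nov 15, 2031; done Sep 23, 2031 — timely.
Step 3: 85 days after Sep 23, 2031 (when the investor circular is published) is Dec 17, 2031; done Sep 24, 2031 — timely.
Step 4: the earliest permitted date is 25 days after Sep 29, 2031 (end of the 5-day waiting period, which began when the supplementary schedule is filed on Sep 24, 2031), i.e. Oct 24, 2031; done Oct 22, 2031 — 2 days too early.
The analysis stops there.

Step 4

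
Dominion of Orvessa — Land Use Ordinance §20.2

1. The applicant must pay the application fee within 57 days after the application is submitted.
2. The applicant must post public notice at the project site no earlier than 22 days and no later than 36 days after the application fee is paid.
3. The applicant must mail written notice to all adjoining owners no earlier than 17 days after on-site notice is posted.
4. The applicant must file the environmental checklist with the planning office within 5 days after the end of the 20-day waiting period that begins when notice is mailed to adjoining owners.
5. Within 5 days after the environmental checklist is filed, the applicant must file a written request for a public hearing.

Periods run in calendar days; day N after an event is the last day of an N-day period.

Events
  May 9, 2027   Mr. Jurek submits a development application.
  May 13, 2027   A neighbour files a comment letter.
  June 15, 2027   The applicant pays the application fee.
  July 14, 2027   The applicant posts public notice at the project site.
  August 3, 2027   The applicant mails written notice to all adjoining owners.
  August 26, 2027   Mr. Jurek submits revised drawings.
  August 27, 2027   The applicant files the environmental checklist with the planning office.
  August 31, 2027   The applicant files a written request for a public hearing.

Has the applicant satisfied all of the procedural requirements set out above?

Yes

Step 1 — counting 57 days from May 9, 2027 (when the application is submitted) gives a deadline of July 5, 2027; done June 15, 2027 — timely.
Step 2 — 22 and 36 days from June 15, 2027 (when the application fee is paid) are July 7, 2027 and July 21, 2027 respectively; done July 14, 2027, which is between those dates.
Step 3 — must wait 17 days from July 14, 2027 (when on-site notice is posted), so not before July 31, 2027; done August 3, 2027, after the minimum wait.
Step 4 — counting 5 days from August 23, 2027 (end of the 20-day waiting period, which began when notice is mailed to adjoining owners on August 3, 2027) gives a deadline of August 28, 2027; done August 27, 2027 — timely.
Step 5 — counting 5 days from August 27, 2027 (when the environmental checklist is filed) gives a deadline of September 1, 2027; done August 31, 2027 — timely.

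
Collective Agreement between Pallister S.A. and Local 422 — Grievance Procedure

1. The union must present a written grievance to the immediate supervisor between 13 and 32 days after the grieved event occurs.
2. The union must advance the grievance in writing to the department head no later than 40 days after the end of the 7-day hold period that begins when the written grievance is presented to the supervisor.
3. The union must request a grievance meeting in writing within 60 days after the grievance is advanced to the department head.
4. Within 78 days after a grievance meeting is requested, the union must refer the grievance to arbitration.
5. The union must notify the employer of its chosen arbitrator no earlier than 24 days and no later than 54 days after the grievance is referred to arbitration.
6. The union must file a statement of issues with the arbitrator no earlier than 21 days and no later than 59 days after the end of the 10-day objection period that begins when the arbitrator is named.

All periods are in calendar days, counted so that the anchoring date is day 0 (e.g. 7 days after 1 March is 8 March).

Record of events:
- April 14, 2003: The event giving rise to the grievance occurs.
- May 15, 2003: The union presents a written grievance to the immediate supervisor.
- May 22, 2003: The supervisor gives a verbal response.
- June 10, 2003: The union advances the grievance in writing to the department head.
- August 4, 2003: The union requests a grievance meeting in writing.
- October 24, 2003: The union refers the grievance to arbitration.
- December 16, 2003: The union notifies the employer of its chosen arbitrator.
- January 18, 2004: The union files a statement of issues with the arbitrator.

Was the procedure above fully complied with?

No

(1) the permitted window runs from April 14, 2003 + 13 = April 27, 2003 to April 14, 2003 + 32 = May 16, 2003; May 15, 2003 falls inside that range.
(2) due by May 22, 2003 + 40 days = July 1, 2003; June 10, 2003 is within that limit.
(3) due by June 10, 2003 + 60 days = August 9, 2003; completed August 4, 2003, before the deadline.
(4) due by August 4, 2003 + 78 days = October 21, 2003; October 24, 2003 misses that deadline by 3 days.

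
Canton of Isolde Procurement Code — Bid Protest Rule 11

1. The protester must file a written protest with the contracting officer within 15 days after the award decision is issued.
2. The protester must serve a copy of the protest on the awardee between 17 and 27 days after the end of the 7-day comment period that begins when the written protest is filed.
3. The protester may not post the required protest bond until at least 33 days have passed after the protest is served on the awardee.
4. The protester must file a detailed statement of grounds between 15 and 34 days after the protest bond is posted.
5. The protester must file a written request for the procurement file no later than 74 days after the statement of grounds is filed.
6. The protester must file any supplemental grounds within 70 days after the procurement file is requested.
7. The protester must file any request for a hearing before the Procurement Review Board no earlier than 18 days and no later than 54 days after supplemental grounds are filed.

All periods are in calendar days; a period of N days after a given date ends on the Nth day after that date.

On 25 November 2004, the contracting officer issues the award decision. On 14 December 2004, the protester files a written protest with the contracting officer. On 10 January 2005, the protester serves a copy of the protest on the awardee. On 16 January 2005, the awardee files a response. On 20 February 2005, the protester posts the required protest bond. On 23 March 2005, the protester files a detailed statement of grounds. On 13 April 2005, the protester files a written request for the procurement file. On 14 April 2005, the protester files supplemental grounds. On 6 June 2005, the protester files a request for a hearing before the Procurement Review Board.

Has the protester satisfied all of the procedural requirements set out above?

Step 1: 15 days after 25 November 2004 (when the award decision is issued) is 10 December 2004; 14 December 2004 misses that deadline by 4 days.
The analysis stops there.

No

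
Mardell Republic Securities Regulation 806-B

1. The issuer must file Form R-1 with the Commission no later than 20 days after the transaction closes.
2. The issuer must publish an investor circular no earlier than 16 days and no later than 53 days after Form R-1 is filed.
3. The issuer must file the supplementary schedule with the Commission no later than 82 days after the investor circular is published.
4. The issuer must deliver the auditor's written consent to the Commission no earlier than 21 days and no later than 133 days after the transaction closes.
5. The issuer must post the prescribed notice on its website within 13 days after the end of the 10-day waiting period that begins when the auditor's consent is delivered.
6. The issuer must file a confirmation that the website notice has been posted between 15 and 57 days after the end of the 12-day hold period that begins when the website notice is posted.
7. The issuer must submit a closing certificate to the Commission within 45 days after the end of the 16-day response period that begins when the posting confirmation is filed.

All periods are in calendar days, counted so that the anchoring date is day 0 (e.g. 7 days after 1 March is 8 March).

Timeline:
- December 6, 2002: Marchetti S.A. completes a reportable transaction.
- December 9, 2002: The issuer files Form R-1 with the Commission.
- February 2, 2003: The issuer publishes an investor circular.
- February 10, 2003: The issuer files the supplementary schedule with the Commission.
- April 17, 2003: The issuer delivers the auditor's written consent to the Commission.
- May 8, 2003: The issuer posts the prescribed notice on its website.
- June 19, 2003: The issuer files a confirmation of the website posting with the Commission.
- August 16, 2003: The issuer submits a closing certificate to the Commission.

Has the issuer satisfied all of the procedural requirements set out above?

No

Step 1 — counting 20 days from December 6, 2002 (when the transaction closes) gives a deadline of December 26, 2002; done December 9, 2002 — timely.
Step 2 — 16 and 53 days from December 9, 2002 (when Form R-1 is filed) are December 25, 2002 and January 31, 2003 respectively; done February 2, 2003 — 2 days after the window closed.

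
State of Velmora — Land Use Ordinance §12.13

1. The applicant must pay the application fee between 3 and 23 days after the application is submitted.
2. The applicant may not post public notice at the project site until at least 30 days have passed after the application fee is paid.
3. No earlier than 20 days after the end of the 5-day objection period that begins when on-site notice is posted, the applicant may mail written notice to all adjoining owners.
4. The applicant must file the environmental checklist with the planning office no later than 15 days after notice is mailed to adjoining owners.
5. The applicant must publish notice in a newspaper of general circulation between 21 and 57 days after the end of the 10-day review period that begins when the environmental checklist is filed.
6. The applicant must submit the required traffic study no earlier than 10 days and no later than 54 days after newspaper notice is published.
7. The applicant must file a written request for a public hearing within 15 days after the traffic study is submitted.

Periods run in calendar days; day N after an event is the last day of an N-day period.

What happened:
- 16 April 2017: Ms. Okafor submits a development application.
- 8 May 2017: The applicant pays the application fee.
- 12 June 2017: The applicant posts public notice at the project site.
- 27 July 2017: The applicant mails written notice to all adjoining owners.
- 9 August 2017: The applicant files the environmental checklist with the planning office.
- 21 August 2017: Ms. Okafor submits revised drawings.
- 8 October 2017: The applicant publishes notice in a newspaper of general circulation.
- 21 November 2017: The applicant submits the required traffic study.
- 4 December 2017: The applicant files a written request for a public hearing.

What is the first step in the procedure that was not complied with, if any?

None — every step was satisfied

Step 1 — 3 and 23 days from 16 April 2017 (when the application is submitted) are 19 April 2017 and 9 May 2017 respectively; done 8 May 2017, which is between those dates.
Step 2 — must wait 30 days from 8 May 2017 (when the application fee is paid), so not before 7 June 2017; 12 June 2017 is on or after that date.
Step 3 — must wait 20 days from 17 June 2017 (end of the 5-day objection period, which began when on-site notice is posted on 12 June 2017), so not before 7 July 2017; 27 July 2017 is on or after that date.
Step 4 — counting 15 days from 27 July 2017 (when notice is mailed to adjoining owners) gives a deadline of 11 August 2017; done 9 August 2017 — timely.
Step 5 — 21 and 57 days from 19 August 2017 (end of the 10-day review period, which began when the environmental checklist is filed on 9 August 2017) are 9 September 2017 and 15 October 2017 respectively; done 8 October 2017, which is between those dates.
Step 6 — 10 and 54 days from 8 October 2017 (when newspaper notice is published) are 18 October 2017 and 1 December 2017 respectively; 21 November 2017 falls inside that range.
Step 7 — counting 15 days from 21 November 2017 (when the traffic study is submitted) gives a deadline of 6 December 2017; done 4 December 2017 — timely.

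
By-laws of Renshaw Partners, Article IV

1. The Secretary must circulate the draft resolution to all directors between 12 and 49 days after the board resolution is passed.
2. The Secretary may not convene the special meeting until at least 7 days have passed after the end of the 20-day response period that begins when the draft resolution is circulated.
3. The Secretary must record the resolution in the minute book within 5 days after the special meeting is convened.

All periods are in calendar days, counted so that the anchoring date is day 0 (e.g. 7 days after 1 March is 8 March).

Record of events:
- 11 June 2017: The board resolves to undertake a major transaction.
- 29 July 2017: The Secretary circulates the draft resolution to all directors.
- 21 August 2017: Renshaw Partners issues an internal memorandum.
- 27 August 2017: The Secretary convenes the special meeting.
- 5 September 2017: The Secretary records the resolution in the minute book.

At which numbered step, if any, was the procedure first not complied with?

Step 1 — 12 and 49 days from 11 June 2017 (when the board resolution is passed) are 23 June 2017 and 30 July 2017 respectively; done 29 July 2017 — within the window.
Step 2 — must wait 7 days from 18 August 2017 (end of the 20-day response period, which began when the draft resolution is circulated on 29 July 2017), so not before 25 August 2017; done 27 August 2017 — permitted.
Step 3 — counting 5 days from 27 August 2017 (when the special meeting is convened) gives a deadline of 1 September 2017; done 5 September 2017 — 4 days late.
The procedure was therefore not followed at step 3.

Step 3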